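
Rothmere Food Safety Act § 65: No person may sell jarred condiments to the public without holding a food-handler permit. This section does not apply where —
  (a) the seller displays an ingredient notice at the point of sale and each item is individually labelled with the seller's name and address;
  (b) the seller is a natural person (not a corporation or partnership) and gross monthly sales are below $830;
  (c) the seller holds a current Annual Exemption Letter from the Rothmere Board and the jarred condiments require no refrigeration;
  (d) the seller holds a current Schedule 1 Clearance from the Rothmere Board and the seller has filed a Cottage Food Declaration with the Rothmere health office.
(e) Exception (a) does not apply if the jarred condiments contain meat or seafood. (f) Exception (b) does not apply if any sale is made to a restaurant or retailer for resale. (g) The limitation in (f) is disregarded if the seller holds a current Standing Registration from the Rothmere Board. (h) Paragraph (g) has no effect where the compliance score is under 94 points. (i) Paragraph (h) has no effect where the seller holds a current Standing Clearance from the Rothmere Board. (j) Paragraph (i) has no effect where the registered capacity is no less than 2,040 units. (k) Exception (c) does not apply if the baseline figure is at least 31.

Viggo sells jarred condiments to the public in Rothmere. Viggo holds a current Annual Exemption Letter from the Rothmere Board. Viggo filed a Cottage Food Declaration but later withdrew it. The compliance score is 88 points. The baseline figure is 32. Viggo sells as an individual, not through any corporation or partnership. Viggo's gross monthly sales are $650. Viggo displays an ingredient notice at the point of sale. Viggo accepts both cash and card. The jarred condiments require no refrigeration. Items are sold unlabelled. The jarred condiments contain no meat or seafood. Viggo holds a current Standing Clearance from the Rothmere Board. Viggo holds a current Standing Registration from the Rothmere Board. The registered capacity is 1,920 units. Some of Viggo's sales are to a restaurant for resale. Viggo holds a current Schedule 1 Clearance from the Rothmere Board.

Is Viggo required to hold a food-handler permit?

Exception (a) does not apply: items are sold unlabelled.
All of (b)'s requirements are met (the seller is a natural person; gross monthly sales are $650, below the $830 limit). Considering the limiting provisions: (f) would limit (b) — some sales are to a restaurant for resale — but (g) sets (f) aside: (g) is engaged — a current Standing Registration is held. (h) would limit (g) — the compliance score is 88 points, under the 94 points limit — but (i) sets (h) aside: (i) is engaged — a current Standing Clearance is held. (j), which would lift (i), does not operate here — the registered capacity is 1,920 units, short of 2,040 units. So (b) applies.
Exception (c)'s conditions are all satisfied: a current Annual Exemption Letter is held; the jarred condiments are shelf-stable. But applying paragraph (k): (k) operates against (c): the baseline figure is 32, meeting the 31 threshold. Exception (c) does not apply.
Exception (d) does not apply: the Cottage Food Declaration was withdrawn.

No — exception (b) applies; Viggo is not required to hold a food-handler permit.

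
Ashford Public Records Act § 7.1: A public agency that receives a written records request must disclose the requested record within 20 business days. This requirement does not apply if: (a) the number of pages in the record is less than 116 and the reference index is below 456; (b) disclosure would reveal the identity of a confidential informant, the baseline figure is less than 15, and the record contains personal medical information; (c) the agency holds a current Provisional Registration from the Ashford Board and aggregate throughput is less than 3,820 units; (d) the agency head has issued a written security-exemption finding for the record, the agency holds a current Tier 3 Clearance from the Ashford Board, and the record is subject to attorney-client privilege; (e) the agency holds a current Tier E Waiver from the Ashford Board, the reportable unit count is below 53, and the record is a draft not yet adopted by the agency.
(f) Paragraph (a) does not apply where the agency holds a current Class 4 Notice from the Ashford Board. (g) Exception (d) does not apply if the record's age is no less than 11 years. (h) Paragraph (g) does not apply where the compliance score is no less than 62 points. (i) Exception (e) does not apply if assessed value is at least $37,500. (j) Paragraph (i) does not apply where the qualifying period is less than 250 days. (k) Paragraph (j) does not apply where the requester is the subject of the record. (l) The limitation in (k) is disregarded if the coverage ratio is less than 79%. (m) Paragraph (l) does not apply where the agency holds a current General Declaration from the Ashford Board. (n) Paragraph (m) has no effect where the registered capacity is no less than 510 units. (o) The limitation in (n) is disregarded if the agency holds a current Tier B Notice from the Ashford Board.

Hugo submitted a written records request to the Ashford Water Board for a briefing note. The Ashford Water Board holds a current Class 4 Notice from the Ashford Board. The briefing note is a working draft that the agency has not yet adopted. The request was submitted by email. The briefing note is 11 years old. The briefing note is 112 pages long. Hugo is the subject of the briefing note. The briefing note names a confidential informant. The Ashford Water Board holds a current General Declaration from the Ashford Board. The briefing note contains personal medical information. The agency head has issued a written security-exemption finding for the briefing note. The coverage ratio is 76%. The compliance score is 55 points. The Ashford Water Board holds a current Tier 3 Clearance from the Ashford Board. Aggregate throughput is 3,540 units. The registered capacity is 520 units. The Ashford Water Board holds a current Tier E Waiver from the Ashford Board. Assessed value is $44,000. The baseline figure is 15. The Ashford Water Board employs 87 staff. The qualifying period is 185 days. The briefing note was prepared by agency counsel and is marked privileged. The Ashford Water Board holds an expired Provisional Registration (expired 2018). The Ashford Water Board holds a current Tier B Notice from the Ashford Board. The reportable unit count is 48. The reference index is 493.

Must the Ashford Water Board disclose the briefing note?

Exception (a) requires that the reference index is below 456; but the reference index is 493, not below 456, so (a) is unavailable.
Exception (b) does not apply: the baseline figure is 15, not less than 15.
Exception (c) fails — there is no Provisional Registration in force.
Exception (d)'s conditions are all satisfied: a written security-exemption finding has been issued; a current Tier 3 Clearance is held; the briefing note is privileged. Turning to paragraphs (g)–(h): (g) operates against (d): the record's age is 11 years, meeting the 11 years threshold. (h), which would lift (g), is not engaged — the compliance score is 55 points, short of 62 points. Exception (d) does not apply.
Exception (e): a current Tier E Waiver is held; the reportable unit count is 48, below the 53 limit; the briefing note is an unadopted draft — every condition holds. But applying paragraphs (i)–(o): (i) is triggered — assessed value is $44,000, meeting the $37,500 threshold. (j) is triggered (the qualifying period is 185 days, less than the 250 days limit), but yields to (k): (k) is triggered — Hugo is the subject of the briefing note. (l) would limit (k) — the coverage ratio is 76%, less than the 79% limit — but (m) sets (l) aside: (m) is engaged — a current General Declaration is held. (n) would limit (m) — the registered capacity is 520 units, meeting the 510 units threshold — but (o) sets (n) aside: (o) operates against (n): a current Tier B Notice is held. Exception (e) does not apply.
Every exception is unavailable, so the rule governs.

Yes — the Ashford Water Board must disclose the briefing note.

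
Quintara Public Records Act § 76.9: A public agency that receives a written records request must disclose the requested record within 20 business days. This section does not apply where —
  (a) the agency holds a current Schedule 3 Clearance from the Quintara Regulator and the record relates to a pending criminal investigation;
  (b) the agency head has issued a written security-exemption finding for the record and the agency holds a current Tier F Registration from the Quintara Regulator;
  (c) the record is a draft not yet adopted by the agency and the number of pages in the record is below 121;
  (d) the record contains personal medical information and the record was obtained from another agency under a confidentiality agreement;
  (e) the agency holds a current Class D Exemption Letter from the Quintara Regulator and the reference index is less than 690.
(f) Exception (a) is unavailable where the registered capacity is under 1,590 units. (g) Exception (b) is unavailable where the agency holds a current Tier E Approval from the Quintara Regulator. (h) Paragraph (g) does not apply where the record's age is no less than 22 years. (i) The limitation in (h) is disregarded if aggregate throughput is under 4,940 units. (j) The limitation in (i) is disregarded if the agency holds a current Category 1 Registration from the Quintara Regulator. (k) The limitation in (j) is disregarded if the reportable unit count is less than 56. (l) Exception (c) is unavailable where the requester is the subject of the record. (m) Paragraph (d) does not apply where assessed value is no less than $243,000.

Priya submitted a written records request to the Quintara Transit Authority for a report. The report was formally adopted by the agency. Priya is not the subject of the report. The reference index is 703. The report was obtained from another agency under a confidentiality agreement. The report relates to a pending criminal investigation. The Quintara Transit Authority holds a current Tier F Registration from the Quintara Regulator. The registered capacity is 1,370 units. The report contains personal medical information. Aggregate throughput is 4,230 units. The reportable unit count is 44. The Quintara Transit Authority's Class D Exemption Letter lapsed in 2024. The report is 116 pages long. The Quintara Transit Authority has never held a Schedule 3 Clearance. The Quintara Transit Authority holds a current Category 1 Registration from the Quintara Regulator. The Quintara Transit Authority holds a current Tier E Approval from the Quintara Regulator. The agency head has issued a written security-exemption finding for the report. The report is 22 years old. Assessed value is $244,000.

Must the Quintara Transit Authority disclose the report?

Exception (a) does not apply: no current Schedule 3 Clearance is held.
All of (b)'s requirements are met (a written security-exemption finding has been issued; a current Tier F Registration is held). But applying paragraphs (g)–(k): (g) operates against (b): a current Tier E Approval is held. (h) applies (the record's age is 22 years, meeting the 22 years threshold), but is itself disapplied by (i): (i) operates — aggregate throughput is 4,230 units, under the 4,940 units limit. (j) is triggered (a current Category 1 Registration is held), but yields to (k): (k) is triggered — the reportable unit count is 44, less than the 56 limit. So (b) is unavailable.
Exception (c) requires that the record is a draft not yet adopted by the agency; but the report has been formally adopted, so (c) is unavailable.
Exception (d) is satisfied on its face — the report contains personal medical information; the report was obtained under a confidentiality agreement. But: (m) operates against (d): assessed value is $244,000, meeting the $243,000 threshold. (d) is therefore removed.
Exception (e) does not apply: there is no Class D Exemption Letter in force.
No exception is made out. the Quintara Transit Authority falls within the general rule.

Yes — the Quintara Transit Authority must disclose the report.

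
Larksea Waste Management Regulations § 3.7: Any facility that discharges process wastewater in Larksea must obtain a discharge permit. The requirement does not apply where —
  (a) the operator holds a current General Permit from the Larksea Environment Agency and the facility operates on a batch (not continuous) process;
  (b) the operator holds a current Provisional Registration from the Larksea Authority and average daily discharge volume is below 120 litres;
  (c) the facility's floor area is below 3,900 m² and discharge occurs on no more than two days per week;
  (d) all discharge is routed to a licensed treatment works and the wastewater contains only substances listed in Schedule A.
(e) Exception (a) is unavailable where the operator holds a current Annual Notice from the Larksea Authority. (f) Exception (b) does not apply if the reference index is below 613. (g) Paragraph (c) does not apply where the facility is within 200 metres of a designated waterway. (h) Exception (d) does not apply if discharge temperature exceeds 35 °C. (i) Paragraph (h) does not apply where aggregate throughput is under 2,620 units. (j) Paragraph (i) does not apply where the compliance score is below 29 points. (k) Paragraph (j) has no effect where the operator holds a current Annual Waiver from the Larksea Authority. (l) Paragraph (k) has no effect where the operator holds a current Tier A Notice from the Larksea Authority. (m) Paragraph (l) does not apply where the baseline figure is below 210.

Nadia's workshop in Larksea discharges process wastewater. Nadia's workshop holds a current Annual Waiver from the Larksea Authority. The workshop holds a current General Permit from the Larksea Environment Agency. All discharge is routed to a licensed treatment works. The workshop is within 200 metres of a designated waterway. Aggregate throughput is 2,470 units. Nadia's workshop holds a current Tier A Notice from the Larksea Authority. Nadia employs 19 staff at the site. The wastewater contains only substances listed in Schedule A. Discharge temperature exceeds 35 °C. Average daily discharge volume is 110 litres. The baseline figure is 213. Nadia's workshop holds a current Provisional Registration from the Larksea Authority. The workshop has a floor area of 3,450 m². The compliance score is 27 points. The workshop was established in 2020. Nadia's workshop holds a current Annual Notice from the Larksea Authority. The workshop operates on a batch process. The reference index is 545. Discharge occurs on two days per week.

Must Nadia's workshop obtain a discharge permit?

Yes — Nadia's workshop must obtain a discharge permit.

All of (a)'s requirements are met (a current General Permit is held; the facility operates on a batch process). But applying paragraph (e): (e) is triggered — a current Annual Notice is held. (a) is therefore removed.
All of (b)'s requirements are met (a current Provisional Registration is held; average daily discharge volume is 110 litres, below the 120 litres limit). Turning to paragraph (f): (f) operates against (b): the reference index is 545, below the 613 limit. (b) is therefore removed.
All of (c)'s requirements are met (the facility's floor area is 3,450 m², below the 3,900 m² limit; discharge occurs on no more than two days per week). Turning to paragraph (g): (g) is engaged — the workshop is within 200 m of a designated waterway. Exception (c) does not apply.
Exception (d)'s conditions are all satisfied: discharge is routed to a licensed treatment works; the wastewater is Schedule-A-only. However, paragraphs (h)–(m) must be considered: (h) operates against (d): discharge temperature exceeds 35 °C. (i) is engaged (aggregate throughput is 2,470 units, under the 2,620 units limit), but is set aside by (j): (j) is engaged — the compliance score is 27 points, below the 29 points limit. (k) would limit (j) — a current Annual Waiver is held — but (l) sets (k) aside: (l) operates — a current Tier A Notice is held. (m) does not operate here (the baseline figure is 213, not below 210), so (l) stands. (d) is therefore removed.
No exception is made out. Nadia's workshop falls within the general rule.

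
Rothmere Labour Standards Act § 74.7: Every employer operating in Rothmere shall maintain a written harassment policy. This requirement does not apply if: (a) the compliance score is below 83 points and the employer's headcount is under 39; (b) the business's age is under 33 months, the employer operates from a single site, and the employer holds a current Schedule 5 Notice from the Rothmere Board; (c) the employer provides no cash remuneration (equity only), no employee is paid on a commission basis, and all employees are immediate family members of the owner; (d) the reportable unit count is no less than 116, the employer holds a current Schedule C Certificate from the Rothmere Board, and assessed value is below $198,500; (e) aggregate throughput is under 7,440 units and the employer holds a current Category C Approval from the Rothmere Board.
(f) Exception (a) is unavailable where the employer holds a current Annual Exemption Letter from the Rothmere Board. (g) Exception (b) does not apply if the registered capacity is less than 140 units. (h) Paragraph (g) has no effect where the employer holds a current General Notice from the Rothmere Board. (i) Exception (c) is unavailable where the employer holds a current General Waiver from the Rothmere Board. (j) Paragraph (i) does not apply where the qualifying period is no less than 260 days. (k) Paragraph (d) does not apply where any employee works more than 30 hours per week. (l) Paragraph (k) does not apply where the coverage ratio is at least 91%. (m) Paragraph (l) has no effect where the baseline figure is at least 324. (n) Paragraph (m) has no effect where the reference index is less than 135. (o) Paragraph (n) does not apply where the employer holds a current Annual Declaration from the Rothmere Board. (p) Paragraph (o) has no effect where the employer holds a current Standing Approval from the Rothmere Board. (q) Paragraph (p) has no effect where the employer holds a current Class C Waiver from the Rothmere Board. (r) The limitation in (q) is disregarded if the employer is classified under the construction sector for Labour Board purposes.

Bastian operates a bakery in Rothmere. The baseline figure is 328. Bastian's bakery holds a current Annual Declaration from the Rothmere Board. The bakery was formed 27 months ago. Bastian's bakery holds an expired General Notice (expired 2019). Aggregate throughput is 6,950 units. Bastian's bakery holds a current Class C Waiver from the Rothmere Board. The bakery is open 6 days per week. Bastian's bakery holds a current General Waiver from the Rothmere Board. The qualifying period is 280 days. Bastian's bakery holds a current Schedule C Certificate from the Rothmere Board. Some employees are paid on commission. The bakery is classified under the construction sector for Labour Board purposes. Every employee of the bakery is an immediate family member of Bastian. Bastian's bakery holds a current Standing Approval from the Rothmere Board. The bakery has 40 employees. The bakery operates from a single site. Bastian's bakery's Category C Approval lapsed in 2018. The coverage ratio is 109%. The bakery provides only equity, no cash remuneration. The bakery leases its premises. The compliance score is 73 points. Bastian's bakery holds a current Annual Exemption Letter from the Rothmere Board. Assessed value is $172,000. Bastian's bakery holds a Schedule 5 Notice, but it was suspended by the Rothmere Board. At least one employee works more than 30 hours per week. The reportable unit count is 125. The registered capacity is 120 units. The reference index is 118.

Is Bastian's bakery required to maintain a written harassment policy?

Exception (a) fails — the employer's headcount is 40, not under 39.
Exception (b) fails — there is no Schedule 5 Notice in force.
Exception (c) requires that no employee is paid on a commission basis; but some employees are paid on commission, so (c) is unavailable.
Exception (d): the reportable unit count is 125, meeting the 116 threshold; a current Schedule C Certificate is held; assessed value is $172,000, below the $198,500 limit — every condition holds. Applying paragraphs (k)–(r): (k) is engaged (at least one employee exceeds 30 hours/week), but is overridden by (l): (l) operates — the coverage ratio is 109%, meeting the 91% threshold. (m) operates (the baseline figure is 328, meeting the 324 threshold), but is overridden by (n): (n) is engaged — the reference index is 118, less than the 135 limit. (o) would limit (n) — a current Annual Declaration is held — but (p) sets (o) aside: (p) is triggered — a current Standing Approval is held. (q) would limit (p) — a current Class C Waiver is held — but (r) sets (q) aside: (r) operates — the bakery is classified under the construction sector. (d) remains available.
Exception (e) requires that the employer holds a current Category C Approval from the Rothmere Board; but there is no Category C Approval in force, so (e) is unavailable.

No — exception (d) applies; Bastian's bakery is not required to maintain a written harassment policy.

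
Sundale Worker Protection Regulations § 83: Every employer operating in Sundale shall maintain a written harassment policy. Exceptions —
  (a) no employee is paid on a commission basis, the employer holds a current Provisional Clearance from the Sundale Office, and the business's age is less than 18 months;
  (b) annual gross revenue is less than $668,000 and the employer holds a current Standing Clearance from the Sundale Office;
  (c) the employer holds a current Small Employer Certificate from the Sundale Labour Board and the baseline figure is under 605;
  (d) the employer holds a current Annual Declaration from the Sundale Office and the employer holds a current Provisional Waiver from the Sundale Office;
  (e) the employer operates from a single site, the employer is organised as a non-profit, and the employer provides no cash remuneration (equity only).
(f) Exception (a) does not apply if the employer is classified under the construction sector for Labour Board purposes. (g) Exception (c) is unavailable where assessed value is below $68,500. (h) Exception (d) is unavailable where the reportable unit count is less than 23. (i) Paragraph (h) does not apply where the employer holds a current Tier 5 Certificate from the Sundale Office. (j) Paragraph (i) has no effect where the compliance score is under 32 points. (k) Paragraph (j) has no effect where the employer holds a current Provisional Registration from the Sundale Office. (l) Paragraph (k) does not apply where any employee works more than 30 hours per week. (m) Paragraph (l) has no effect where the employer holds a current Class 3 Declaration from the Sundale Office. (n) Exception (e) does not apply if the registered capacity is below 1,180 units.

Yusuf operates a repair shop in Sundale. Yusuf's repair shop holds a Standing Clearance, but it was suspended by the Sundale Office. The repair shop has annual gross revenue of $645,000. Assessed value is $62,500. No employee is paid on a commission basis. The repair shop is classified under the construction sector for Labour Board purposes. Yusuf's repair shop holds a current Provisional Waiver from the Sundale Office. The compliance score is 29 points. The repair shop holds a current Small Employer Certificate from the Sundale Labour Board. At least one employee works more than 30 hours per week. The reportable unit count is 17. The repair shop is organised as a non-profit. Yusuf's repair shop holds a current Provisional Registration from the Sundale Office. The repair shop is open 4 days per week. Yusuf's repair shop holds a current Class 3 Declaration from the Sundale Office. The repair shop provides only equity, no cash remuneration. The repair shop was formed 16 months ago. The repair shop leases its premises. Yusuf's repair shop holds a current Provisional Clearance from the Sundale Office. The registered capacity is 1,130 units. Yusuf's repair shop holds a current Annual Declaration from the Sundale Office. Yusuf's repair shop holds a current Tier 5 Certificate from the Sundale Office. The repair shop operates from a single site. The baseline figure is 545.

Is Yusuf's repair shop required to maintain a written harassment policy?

Exception (a) is satisfied on its face — no employee is paid on commission; a current Provisional Clearance is held; the business's age is 16 months, less than the 18 months limit. Turning to paragraph (f): (f) operates against (a): the repair shop is classified under the construction sector. (a) is therefore removed.
Exception (b) requires that the employer holds a current Standing Clearance from the Sundale Office; but no current Standing Clearance is held, so (b) is unavailable.
Exception (c)'s conditions are all satisfied: a current Small Employer Certificate is held; the baseline figure is 545, under the 605 limit. Turning to paragraph (g): (g) operates against (c): assessed value is $62,500, below the $68,500 limit. So (c) is unavailable.
All of (d)'s requirements are met (a current Annual Declaration is held; a current Provisional Waiver is held). Under paragraphs (h)–(m): (h) would limit (d) — the reportable unit count is 17, less than the 23 limit — but (i) sets (h) aside: (i) operates against (h): a current Tier 5 Certificate is held. (j) is engaged (the compliance score is 29 points, under the 32 points limit), but is overridden by (k): (k) operates against (j): a current Provisional Registration is held. (l) operates (at least one employee exceeds 30 hours/week), but is set aside by (m): (m) operates against (l): a current Class 3 Declaration is held. Exception (d) stands.
All of (e)'s requirements are met (the employer operates from a single site; the employer is a non-profit; remuneration is equity-only). Turning to paragraph (n): (n) operates against (e): the registered capacity is 1,130 units, below the 1,180 units limit. Exception (e) does not apply.

No — exception (d) applies; Yusuf's repair shop is not required to maintain a written harassment policy.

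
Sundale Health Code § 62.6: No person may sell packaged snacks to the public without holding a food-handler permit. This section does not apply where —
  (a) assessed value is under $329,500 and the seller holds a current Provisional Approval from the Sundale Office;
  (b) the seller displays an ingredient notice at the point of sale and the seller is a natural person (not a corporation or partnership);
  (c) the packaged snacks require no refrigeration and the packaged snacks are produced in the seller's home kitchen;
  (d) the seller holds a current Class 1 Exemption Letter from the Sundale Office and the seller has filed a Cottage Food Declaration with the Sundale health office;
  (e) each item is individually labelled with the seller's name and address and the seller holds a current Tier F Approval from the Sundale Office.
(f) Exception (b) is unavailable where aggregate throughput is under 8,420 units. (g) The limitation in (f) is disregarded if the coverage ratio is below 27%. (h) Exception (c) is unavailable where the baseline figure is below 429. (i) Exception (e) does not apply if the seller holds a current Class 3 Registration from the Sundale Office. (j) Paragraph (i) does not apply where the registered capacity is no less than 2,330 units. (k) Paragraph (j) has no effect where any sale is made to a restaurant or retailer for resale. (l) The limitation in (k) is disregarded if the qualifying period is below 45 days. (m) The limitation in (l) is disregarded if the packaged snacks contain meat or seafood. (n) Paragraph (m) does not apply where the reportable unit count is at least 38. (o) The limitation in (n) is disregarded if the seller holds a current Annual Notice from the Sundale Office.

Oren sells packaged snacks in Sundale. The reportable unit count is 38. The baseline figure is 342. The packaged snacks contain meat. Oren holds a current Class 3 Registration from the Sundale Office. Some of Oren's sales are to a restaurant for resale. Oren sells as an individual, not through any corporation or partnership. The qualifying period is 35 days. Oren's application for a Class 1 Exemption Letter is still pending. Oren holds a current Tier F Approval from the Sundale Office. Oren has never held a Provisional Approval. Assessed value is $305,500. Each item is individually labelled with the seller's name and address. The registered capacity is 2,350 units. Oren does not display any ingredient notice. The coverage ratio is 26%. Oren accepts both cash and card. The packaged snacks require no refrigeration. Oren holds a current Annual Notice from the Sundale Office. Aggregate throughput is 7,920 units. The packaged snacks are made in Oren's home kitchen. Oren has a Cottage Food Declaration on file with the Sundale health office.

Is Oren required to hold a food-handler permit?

Yes — Oren must hold a food-handler permit.

Exception (a) fails — the Provisional Approval is not current.
Exception (b) does not apply: no ingredient notice is displayed.
Exception (c): the packaged snacks are shelf-stable; the packaged snacks are home-kitchen produced — every condition holds. But: (h) applies — the baseline figure is 342, below the 429 limit. Exception (c) does not apply.
Exception (d) fails — no current Class 1 Exemption Letter is held.
Exception (e)'s conditions are all satisfied: items are individually labelled; a current Tier F Approval is held. But: (i) is triggered — a current Class 3 Registration is held. (j) is engaged (the registered capacity is 2,350 units, meeting the 2,330 units threshold), but is overridden by (k): (k) operates against (j): some sales are to a restaurant for resale. (l) would limit (k) — the qualifying period is 35 days, below the 45 days limit — but (m) sets (l) aside: (m) is triggered — the packaged snacks contain meat. (n) operates (the reportable unit count is 38, meeting the 38 threshold), but is displaced by (o): (o) is triggered — a current Annual Notice is held. (e) is therefore removed.
No exception displaces § 62.6.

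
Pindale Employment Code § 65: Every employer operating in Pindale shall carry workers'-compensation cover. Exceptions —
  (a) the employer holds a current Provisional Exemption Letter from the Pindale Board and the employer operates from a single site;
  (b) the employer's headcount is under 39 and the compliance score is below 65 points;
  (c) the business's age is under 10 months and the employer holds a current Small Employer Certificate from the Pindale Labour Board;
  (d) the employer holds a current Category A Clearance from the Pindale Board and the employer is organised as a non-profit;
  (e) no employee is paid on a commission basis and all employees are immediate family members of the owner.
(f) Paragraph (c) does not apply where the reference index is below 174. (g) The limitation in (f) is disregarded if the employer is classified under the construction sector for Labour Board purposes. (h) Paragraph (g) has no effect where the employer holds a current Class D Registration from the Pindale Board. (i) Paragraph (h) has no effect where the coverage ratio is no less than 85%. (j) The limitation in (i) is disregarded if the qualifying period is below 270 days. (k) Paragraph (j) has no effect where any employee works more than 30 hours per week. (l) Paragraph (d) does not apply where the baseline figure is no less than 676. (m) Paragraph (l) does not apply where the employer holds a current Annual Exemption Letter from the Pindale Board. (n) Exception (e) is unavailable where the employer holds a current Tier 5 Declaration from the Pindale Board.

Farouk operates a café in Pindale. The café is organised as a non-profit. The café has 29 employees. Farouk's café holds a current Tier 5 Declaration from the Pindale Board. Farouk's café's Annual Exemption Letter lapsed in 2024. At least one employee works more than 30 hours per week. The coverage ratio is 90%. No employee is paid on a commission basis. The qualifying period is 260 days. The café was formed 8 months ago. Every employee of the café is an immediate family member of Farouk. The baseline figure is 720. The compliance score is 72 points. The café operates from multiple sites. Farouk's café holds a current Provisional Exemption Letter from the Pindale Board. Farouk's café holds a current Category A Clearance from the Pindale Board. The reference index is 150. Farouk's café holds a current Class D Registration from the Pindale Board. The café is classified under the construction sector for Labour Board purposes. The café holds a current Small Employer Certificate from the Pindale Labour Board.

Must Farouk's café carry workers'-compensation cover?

Exception (a) fails — the employer operates from multiple sites.
Exception (b) requires that the compliance score is below 65 points; but the compliance score is 72 points, not below 65 points, so (b) is unavailable.
All of (c)'s requirements are met (the business's age is 8 months, under the 10 months limit; a current Small Employer Certificate is held). Applying paragraphs (f)–(k): (f) would limit (c) — the reference index is 150, below the 174 limit — but (g) sets (f) aside: (g) operates against (f): the café is classified under the construction sector. (h) would limit (g) — a current Class D Registration is held — but (i) sets (h) aside: (i) operates against (h): the coverage ratio is 90%, meeting the 85% threshold. (j) would limit (i) — the qualifying period is 260 days, below the 270 days limit — but (k) sets (j) aside: (k) is triggered — at least one employee exceeds 30 hours/week. So (c) applies.
All of (d)'s requirements are met (a current Category A Clearance is held; the employer is a non-profit). Turning to paragraphs (l)–(m): (l) operates — the baseline figure is 720, meeting the 676 threshold. (m) is inapplicable (the Annual Exemption Letter is not current), so (l) stands. Exception (d) does not apply.
Exception (e): no employee is paid on commission; every employee is an immediate family member — every condition holds. However, paragraph (n) must be considered: (n) is triggered — a current Tier 5 Declaration is held. (e) is therefore removed.

No — exception (c) applies; Farouk's café is not required to carry workers'-compensation cover.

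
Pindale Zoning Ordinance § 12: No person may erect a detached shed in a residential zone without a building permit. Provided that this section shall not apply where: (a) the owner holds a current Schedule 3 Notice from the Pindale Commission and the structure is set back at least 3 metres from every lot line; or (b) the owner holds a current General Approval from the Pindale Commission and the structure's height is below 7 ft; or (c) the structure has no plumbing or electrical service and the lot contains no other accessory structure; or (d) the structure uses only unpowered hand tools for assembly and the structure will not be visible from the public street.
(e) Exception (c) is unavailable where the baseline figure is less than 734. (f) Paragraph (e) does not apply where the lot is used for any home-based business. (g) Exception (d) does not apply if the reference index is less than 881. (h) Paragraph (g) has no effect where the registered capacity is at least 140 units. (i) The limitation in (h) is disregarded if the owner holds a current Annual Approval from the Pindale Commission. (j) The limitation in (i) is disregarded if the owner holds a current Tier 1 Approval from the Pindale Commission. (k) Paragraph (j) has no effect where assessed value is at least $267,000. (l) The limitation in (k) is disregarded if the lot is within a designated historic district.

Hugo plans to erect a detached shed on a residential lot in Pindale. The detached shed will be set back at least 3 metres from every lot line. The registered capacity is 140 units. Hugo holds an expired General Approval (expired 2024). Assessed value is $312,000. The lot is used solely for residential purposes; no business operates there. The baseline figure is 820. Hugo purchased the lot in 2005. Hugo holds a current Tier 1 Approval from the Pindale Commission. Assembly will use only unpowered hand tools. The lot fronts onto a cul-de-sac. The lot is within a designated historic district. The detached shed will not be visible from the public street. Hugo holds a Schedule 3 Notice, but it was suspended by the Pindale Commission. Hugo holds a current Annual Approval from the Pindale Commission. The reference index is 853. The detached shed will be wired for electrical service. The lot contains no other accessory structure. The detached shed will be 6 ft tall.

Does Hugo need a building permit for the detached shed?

No — exception (d) applies; Hugo does not need a building permit.

Exception (a) requires that the owner holds a current Schedule 3 Notice from the Pindale Commission; but no current Schedule 3 Notice is held, so (a) is unavailable.
Exception (b) does not apply: no current General Approval is held.
Exception (c) fails — electrical service is planned.
Exception (d): assembly uses only hand tools; the structure will not be visible from the street — every condition holds. Considering the limiting provisions: (g) would limit (d) — the reference index is 853, less than the 881 limit — but (h) sets (g) aside: (h) operates against (g): the registered capacity is 140 units, meeting the 140 units threshold. (i) is triggered (a current Annual Approval is held), but is set aside by (j): (j) operates against (i): a current Tier 1 Approval is held. (k) operates (assessed value is $312,000, meeting the $267,000 threshold), but is overridden by (l): (l) operates against (k): the lot is in a historic district. So (d) applies.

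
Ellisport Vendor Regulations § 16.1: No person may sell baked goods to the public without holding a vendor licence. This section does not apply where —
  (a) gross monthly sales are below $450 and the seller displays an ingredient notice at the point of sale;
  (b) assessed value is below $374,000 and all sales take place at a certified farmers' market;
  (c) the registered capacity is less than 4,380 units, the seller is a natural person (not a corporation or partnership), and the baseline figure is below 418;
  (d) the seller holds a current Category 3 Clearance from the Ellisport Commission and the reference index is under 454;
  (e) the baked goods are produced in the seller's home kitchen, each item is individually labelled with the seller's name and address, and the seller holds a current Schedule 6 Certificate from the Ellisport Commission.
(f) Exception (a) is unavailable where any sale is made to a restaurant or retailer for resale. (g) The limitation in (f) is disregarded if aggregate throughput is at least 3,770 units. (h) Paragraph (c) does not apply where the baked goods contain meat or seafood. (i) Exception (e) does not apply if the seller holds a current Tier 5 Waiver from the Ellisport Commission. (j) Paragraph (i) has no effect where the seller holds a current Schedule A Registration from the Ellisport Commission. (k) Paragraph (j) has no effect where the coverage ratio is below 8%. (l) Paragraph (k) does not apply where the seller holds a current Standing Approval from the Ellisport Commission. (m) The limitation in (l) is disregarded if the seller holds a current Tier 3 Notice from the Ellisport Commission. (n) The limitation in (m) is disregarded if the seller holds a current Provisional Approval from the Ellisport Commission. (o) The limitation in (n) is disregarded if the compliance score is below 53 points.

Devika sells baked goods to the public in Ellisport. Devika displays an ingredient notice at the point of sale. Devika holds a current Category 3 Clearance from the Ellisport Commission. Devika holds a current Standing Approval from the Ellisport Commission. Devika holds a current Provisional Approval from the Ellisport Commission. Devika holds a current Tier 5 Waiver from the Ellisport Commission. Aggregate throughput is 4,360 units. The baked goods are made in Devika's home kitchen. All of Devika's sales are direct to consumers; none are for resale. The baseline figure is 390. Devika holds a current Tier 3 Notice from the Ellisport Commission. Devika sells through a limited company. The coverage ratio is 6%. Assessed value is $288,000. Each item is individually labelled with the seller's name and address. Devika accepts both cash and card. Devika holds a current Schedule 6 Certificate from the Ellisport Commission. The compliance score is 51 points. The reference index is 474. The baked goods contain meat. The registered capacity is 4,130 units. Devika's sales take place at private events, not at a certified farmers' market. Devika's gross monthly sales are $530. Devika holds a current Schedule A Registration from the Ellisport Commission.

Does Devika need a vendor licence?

Exception (a) requires that gross monthly sales are below $450; but gross monthly sales are $530, not below $450, so (a) is unavailable.
Exception (b) fails — sales are at private events, not a certified farmers' market.
Exception (c) does not apply: the seller operates through a limited company.
Exception (d) requires that the reference index is under 454; but the reference index is 474, not under 454, so (d) is unavailable.
All of (e)'s requirements are met (the baked goods are home-kitchen produced; items are individually labelled; a current Schedule 6 Certificate is held). But applying paragraphs (i)–(o): (i) operates against (e): a current Tier 5 Waiver is held. (j) would limit (i) — a current Schedule A Registration is held — but (k) sets (j) aside: (k) operates against (j): the coverage ratio is 6%, below the 8% limit. (l) would limit (k) — a current Standing Approval is held — but (m) sets (l) aside: (m) is triggered — a current Tier 3 Notice is held. (n) would limit (m) — a current Provisional Approval is held — but (o) sets (n) aside: (o) is triggered — the compliance score is 51 points, below the 53 points limit. So (e) is unavailable.
No exception displaces § 16.1.

Yes — Devika must hold a vendor licence.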